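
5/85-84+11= -1240/17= -72.94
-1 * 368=-368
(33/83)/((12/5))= 55/332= 0.17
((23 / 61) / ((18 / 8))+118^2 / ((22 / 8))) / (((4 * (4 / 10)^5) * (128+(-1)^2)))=23889153125 / 24928992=958.29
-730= -730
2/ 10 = 1/ 5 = 0.20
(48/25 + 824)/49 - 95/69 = 1308337/84525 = 15.48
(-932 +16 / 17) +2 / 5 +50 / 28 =-1105359 / 1190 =-928.87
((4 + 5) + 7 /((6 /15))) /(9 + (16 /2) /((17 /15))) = 901 /546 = 1.65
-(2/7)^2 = -4/49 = -0.08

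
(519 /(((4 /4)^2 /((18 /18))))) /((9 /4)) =692 /3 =230.67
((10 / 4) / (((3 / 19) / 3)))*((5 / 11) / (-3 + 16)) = 475 / 286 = 1.66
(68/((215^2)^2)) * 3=204/2136750625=0.00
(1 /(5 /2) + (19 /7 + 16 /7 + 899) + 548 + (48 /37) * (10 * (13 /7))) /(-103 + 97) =-956029 /3885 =-246.08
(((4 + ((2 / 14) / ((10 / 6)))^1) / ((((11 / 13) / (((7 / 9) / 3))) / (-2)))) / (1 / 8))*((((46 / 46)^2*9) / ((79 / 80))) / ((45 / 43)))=-1860352 / 10665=-174.44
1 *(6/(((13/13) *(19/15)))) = 90/19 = 4.74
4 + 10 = 14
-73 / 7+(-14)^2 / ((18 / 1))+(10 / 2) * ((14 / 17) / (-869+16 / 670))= 0.46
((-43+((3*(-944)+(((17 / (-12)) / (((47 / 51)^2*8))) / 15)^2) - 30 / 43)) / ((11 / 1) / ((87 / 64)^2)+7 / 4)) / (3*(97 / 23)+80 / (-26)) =-38.99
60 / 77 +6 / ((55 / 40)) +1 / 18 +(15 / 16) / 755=5.20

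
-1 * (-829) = 829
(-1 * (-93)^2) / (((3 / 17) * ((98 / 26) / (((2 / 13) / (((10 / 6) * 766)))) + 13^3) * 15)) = -49011 / 502130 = -0.10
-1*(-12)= 12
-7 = -7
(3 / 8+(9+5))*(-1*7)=-805 / 8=-100.62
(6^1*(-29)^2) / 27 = 1682 / 9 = 186.89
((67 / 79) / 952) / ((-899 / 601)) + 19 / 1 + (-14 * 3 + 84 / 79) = -1483224851 / 67611992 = -21.94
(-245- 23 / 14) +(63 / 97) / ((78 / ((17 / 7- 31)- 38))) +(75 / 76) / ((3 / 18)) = -40465143 / 167713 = -241.28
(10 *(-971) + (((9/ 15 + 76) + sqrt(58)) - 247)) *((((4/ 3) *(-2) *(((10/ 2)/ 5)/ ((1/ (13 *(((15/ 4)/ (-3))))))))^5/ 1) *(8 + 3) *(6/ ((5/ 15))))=-8070751385840000/ 27 + 816844600000 *sqrt(58)/ 27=-298686314174209.25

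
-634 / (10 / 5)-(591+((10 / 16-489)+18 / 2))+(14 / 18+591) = 11747 / 72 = 163.15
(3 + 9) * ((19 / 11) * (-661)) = -150708 / 11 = -13700.73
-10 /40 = -1 /4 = -0.25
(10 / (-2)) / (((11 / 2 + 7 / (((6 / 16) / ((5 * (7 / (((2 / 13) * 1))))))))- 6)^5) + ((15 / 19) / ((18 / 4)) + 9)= 5613621466480991026558951 / 611809605333492330095949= 9.18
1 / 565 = 0.00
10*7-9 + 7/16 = 983/16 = 61.44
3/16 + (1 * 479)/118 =4009/944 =4.25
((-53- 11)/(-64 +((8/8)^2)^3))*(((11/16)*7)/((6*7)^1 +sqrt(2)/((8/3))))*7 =137984/169317- 1232*sqrt(2)/169317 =0.80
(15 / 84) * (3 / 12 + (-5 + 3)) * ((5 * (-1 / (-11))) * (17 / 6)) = -425 / 1056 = -0.40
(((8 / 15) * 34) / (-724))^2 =4624 / 7371225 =0.00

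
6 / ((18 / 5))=5 / 3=1.67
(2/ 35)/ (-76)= -1/ 1330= -0.00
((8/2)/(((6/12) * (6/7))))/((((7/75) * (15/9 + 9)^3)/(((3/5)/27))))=15/8192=0.00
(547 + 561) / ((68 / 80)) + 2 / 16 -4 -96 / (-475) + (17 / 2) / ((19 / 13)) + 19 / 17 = 84418631 / 64600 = 1306.79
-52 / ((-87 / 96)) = 1664 / 29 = 57.38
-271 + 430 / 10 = -228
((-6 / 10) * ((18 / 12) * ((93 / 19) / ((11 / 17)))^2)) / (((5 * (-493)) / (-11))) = -1323297 / 5757950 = -0.23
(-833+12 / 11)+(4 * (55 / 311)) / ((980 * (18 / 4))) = -1255068559 / 1508661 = -831.91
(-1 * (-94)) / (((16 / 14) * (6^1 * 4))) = 329 / 96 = 3.43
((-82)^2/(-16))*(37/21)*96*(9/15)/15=-497576/175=-2843.29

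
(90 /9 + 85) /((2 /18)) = 855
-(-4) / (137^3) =4 / 2571353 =0.00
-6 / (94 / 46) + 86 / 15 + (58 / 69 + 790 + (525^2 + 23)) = 276441.64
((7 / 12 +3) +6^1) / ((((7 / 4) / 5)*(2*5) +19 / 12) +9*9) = 115 / 1033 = 0.11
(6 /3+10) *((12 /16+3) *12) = 540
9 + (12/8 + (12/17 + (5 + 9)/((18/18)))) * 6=1806/17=106.24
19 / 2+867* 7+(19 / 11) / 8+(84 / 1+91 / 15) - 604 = 7345513 / 1320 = 5564.78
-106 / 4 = -53 / 2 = -26.50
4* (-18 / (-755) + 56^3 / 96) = 16573976 / 2265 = 7317.43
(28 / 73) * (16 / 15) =448 / 1095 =0.41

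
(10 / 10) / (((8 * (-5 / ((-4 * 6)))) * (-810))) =-1 / 1350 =-0.00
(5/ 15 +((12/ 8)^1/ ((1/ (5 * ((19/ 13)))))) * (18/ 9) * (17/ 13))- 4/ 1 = 12676/ 507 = 25.00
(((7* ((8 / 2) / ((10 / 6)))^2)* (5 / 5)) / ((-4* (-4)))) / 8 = 63 / 200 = 0.32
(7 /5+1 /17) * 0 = 0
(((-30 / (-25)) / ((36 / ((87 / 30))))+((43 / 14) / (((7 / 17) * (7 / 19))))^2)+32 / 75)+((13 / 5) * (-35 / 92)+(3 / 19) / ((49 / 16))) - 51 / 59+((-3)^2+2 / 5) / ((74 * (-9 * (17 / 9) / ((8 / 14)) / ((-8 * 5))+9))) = 21450704068439517377 / 52491717475518300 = 408.65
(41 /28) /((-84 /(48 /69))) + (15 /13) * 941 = 47722282 /43953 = 1085.76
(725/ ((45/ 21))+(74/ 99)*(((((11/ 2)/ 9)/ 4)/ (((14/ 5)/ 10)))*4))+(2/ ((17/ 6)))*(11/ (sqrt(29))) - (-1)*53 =132*sqrt(29)/ 493+222811/ 567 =394.41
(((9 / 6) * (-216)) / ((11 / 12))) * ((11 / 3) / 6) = -216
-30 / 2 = -15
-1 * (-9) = 9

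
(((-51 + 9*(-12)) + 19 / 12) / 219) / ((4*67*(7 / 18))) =-1889 / 273896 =-0.01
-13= -13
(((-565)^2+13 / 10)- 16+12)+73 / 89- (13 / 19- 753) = 5410784623 / 16910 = 319975.44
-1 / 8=-0.12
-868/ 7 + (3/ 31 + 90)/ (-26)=-102737/ 806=-127.47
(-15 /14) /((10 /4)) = -3 /7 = -0.43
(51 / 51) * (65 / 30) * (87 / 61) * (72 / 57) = 4524 / 1159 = 3.90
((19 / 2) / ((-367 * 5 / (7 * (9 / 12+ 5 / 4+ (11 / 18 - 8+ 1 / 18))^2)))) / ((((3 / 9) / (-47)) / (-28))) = -22403584 / 5505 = -4069.68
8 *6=48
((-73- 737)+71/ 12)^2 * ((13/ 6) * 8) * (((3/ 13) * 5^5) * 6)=290947503125/ 6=48491250520.83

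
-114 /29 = -3.93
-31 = -31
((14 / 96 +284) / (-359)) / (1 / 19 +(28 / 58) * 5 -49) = 7515089 / 441828480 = 0.02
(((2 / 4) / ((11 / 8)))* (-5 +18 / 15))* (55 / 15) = -76 / 15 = -5.07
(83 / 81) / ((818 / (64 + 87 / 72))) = 129895 / 1590192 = 0.08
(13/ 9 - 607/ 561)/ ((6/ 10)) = 3050/ 5049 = 0.60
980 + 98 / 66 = 32389 / 33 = 981.48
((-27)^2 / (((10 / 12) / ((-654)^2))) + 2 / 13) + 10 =24320787852 / 65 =374165966.95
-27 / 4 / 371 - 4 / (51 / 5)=-31057 / 75684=-0.41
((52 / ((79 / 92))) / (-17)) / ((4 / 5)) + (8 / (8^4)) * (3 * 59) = -2824049 / 687616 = -4.11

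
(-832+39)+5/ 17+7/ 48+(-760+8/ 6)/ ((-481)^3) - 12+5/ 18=-219106435968787/ 272424801168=-804.28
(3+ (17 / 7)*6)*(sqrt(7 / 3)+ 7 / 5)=123 / 5+ 41*sqrt(21) / 7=51.44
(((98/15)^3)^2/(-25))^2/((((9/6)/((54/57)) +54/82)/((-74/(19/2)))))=-19046644318491066410357030912/566477917327880859375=-33622924.63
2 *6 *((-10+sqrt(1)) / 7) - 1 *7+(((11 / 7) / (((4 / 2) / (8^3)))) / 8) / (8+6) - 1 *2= -1021 / 49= -20.84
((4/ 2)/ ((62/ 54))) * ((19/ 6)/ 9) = 19/ 31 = 0.61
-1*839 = -839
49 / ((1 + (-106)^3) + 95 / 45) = -441 / 10719116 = -0.00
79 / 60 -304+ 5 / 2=-300.18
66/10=33/5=6.60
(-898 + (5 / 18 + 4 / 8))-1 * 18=-8237 / 9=-915.22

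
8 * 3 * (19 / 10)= 228 / 5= 45.60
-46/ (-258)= 23/ 129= 0.18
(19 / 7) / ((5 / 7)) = 3.80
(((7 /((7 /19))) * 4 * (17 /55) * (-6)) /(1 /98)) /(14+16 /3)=-1139544 /1595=-714.45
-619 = -619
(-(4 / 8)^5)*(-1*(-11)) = -11 / 32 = -0.34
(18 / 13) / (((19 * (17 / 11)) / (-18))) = -3564 / 4199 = -0.85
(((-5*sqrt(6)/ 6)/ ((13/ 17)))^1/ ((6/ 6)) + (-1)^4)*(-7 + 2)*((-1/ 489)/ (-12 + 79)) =5/ 32763 - 425*sqrt(6)/ 2555514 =-0.00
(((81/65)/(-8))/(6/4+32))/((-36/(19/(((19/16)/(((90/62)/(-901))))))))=-81/24327901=-0.00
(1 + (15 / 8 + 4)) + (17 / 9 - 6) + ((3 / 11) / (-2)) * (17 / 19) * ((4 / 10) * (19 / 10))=52889 / 19800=2.67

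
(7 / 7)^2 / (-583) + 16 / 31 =9297 / 18073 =0.51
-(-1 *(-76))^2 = -5776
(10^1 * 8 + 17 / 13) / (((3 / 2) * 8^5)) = 1057 / 638976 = 0.00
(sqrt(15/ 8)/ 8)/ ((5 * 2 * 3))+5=sqrt(30)/ 960+5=5.01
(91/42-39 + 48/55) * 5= -11867/66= -179.80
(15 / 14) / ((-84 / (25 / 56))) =-0.01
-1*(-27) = 27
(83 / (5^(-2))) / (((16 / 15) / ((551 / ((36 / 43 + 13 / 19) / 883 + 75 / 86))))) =12372108473625 / 10086088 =1226650.86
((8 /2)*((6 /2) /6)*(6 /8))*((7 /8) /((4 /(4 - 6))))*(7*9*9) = -11907 /32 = -372.09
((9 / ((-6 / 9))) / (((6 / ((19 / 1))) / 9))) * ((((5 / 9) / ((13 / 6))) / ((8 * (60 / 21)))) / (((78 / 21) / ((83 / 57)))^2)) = -7088781 / 10686208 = -0.66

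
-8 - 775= -783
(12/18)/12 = 1/18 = 0.06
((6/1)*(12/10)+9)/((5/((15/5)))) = 9.72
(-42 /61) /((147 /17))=-0.08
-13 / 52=-1 / 4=-0.25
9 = 9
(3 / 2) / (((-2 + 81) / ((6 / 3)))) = 3 / 79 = 0.04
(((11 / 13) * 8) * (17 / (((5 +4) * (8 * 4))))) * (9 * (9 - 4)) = 935 / 52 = 17.98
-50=-50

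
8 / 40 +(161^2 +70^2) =154106 / 5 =30821.20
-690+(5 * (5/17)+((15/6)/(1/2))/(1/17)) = -10260/17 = -603.53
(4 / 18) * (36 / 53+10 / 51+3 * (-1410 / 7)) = -22834256 / 170289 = -134.09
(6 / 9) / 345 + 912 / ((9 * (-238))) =-52202 / 123165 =-0.42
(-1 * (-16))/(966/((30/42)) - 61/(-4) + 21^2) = 320/36173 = 0.01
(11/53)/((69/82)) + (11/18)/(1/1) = 18821/21942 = 0.86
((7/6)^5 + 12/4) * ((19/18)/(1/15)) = 3812825/46656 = 81.72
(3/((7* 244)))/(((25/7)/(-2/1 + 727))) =87/244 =0.36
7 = 7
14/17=0.82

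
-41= -41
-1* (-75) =75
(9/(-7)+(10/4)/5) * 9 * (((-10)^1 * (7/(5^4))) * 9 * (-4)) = -3564/125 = -28.51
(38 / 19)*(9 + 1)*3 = 60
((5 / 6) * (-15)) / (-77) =25 / 154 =0.16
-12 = -12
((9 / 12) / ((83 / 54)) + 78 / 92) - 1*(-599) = 1146041 / 1909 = 600.34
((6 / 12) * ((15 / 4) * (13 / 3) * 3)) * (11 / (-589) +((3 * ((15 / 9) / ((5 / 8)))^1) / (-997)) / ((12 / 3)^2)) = -4391985 / 9395728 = -0.47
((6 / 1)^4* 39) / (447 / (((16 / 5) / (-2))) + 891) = 134784 / 1631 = 82.64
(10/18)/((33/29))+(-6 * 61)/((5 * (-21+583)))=149374/417285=0.36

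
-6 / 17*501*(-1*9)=27054 / 17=1591.41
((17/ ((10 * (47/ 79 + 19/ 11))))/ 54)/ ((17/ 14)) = 6083/ 544860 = 0.01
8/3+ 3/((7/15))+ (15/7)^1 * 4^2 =911/21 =43.38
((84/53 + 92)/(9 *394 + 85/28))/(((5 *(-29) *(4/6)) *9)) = -13888/458208903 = -0.00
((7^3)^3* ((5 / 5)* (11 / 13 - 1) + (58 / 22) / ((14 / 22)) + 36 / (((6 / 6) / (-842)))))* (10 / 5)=-31798976674458 / 13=-2446075128804.46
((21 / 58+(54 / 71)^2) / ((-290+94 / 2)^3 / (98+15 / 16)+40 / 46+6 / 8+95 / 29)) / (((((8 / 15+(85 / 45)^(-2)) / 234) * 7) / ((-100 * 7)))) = 2031229650613878000 / 10890106478886023971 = 0.19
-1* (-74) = 74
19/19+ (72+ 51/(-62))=4475/62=72.18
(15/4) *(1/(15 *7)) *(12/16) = 3/112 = 0.03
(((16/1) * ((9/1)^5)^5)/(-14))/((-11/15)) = 86147758523022310652429880/77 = 1118802058740549488992596.00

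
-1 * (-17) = 17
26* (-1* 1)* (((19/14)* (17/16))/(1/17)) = -71383/112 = -637.35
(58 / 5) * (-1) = -58 / 5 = -11.60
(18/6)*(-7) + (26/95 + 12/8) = -3653/190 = -19.23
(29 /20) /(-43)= -29 /860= -0.03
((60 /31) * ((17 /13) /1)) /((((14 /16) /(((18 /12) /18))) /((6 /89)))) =4080 /251069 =0.02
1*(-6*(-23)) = 138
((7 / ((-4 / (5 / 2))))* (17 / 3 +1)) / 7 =-25 / 6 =-4.17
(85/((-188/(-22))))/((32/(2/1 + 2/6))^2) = 45815/866304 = 0.05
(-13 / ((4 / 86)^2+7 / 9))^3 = -10124377236998037 / 2186370189739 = -4630.68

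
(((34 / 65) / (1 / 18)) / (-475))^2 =374544 / 953265625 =0.00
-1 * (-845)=845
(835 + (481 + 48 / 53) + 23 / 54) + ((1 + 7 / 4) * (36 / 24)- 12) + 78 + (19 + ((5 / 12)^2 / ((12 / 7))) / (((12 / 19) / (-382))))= 739194545 / 549504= 1345.20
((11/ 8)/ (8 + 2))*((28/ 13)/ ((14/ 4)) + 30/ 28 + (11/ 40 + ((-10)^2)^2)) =400478551/ 291200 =1375.27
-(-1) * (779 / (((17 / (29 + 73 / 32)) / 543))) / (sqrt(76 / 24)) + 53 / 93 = 53 / 93 + 22285263 * sqrt(114) / 544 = 437393.03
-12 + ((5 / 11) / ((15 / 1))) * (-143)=-49 / 3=-16.33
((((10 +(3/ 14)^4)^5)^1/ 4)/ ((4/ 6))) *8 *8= 2402531.26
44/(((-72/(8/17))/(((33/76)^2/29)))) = -1331/711892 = -0.00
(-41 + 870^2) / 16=756859 / 16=47303.69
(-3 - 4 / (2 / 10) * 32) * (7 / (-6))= 750.17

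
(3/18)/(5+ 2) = 1/42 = 0.02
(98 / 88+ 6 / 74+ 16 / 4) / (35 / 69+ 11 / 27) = 5251797 / 924704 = 5.68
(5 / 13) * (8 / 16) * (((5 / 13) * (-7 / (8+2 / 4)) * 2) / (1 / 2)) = -700 / 2873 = -0.24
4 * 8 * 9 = 288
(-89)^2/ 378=7921/ 378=20.96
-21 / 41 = -0.51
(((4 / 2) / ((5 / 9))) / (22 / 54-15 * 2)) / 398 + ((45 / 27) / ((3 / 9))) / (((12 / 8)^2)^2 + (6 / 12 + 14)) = 63524341 / 248836565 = 0.26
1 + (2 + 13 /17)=64 /17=3.76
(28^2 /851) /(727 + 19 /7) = 1372 /1086727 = 0.00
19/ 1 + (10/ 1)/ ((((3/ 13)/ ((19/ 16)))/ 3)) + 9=1459/ 8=182.38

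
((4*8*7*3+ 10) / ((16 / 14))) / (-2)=-2387 / 8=-298.38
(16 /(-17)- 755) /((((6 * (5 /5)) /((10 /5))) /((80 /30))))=-102808 /153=-671.95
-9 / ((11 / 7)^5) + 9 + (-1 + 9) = 2586604 / 161051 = 16.06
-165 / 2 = -82.50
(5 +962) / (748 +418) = 967 / 1166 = 0.83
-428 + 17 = -411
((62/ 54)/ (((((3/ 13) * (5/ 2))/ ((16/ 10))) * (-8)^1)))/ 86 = -403/ 87075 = -0.00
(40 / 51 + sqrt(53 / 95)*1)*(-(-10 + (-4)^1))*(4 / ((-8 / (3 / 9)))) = -280 / 153 -7*sqrt(5035) / 285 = -3.57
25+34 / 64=817 / 32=25.53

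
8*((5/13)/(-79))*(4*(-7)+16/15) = 3232/3081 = 1.05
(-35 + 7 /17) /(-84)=7 /17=0.41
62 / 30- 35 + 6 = -26.93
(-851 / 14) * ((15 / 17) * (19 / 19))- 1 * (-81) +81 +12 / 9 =109.70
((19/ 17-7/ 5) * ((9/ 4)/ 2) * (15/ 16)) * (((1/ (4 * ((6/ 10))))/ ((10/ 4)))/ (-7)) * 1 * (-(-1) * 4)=27/ 952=0.03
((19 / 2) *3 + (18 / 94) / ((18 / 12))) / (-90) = -299 / 940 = -0.32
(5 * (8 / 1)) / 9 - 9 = -41 / 9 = -4.56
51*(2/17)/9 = 2/3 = 0.67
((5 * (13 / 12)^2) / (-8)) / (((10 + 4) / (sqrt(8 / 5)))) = -169 * sqrt(10) / 8064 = -0.07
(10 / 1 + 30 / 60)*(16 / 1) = 168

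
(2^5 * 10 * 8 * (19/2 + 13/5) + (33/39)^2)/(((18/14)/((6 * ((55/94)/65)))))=403100005/309777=1301.26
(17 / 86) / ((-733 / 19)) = -0.01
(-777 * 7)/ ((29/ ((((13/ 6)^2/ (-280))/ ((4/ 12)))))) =43771/ 4640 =9.43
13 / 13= 1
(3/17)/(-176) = -3/2992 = -0.00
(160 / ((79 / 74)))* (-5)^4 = 7400000 / 79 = 93670.89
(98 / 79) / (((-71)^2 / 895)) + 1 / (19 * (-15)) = 24599111 / 113498115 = 0.22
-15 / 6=-5 / 2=-2.50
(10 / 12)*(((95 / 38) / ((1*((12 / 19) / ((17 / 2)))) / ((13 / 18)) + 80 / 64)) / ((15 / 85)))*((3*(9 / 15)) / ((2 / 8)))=1427660 / 22723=62.83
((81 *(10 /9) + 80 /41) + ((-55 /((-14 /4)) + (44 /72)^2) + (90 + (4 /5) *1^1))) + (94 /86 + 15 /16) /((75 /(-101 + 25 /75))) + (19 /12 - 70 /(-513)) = 751481750221 /3798559800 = 197.83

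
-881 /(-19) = 881 /19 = 46.37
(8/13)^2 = 64/169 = 0.38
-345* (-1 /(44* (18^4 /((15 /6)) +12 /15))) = 1725 /9238064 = 0.00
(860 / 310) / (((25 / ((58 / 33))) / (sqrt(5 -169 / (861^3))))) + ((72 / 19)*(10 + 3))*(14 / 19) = 19952*sqrt(171736498731) / 18959284575 + 13104 / 361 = 36.74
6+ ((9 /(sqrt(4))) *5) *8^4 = 92166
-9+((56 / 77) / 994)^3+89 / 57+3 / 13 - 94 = -12254046701264761 / 121078053279183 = -101.21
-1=-1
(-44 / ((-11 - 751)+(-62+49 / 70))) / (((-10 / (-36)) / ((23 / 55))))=3312 / 41165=0.08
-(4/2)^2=-4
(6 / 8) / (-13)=-3 / 52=-0.06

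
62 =62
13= 13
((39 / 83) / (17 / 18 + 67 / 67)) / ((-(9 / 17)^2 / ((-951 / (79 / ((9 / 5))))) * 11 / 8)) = 171499536 / 12622225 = 13.59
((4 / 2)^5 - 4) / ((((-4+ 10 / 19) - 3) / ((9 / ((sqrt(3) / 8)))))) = -4256*sqrt(3) / 41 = -179.80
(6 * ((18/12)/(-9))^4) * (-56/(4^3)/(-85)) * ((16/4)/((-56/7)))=-7/293760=-0.00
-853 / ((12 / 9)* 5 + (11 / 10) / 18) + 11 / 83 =-12730499 / 100513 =-126.66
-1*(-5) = 5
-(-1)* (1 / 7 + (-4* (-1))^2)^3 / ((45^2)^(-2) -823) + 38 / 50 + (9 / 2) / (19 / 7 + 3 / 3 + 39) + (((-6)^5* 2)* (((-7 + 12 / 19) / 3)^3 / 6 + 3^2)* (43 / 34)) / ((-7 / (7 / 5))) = 14694043537102347711197143 / 504469525183334271925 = 29127.71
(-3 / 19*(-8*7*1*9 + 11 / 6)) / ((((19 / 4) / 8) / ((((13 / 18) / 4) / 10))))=39169 / 16245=2.41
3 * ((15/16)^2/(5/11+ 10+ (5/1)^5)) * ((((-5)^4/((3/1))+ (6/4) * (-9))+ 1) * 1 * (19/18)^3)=443262875/2288590848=0.19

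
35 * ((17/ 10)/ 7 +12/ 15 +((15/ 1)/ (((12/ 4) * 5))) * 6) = 493/ 2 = 246.50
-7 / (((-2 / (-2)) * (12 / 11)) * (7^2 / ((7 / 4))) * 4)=-11 / 192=-0.06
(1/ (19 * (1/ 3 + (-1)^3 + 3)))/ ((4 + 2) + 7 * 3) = 1/ 1197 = 0.00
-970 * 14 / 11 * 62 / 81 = -841960 / 891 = -944.96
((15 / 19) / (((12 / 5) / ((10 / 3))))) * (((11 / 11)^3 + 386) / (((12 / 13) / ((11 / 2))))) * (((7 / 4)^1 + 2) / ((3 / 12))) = 37925.58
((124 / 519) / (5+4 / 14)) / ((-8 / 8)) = -868 / 19203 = -0.05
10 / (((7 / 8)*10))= 8 / 7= 1.14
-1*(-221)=221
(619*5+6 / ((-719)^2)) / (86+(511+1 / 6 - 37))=9599965806 / 1737505921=5.53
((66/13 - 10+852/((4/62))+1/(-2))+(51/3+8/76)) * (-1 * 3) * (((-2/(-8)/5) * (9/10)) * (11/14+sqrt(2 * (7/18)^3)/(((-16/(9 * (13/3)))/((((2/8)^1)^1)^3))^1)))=-387854379/276640+27424047 * sqrt(7)/3112960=-1378.71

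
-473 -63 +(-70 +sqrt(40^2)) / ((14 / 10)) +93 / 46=-178841 / 322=-555.41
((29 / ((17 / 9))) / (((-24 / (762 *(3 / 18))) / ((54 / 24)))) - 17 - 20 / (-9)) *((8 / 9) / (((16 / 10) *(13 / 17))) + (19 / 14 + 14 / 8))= -12148584439 / 16039296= -757.43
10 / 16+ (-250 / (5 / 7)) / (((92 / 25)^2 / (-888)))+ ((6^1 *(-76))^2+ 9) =977150885 / 4232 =230895.77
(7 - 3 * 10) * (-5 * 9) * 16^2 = 264960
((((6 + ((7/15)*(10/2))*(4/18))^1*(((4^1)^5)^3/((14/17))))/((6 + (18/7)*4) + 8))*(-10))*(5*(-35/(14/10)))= 11811160064000/27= 437450372740.74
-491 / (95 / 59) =-28969 / 95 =-304.94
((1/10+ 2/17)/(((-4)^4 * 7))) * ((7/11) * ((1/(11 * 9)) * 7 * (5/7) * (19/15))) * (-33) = -703/4308480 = -0.00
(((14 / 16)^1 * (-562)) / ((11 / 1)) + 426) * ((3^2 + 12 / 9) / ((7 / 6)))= 520087 / 154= 3377.19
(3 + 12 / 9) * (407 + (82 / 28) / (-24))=1777243 / 1008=1763.14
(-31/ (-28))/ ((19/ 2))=31/ 266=0.12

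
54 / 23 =2.35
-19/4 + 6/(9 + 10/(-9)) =-3.99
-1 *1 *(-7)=7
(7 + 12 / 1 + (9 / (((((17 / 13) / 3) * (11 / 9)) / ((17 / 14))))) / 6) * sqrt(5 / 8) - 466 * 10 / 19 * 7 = -32620 / 19 + 6905 * sqrt(10) / 1232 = -1699.12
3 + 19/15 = 64/15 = 4.27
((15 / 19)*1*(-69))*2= -2070 / 19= -108.95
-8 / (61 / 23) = -184 / 61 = -3.02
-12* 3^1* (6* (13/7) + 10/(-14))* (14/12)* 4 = -1752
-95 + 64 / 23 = -2121 / 23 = -92.22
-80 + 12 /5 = -388 /5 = -77.60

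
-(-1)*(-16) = -16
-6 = -6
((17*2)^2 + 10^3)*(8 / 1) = 17248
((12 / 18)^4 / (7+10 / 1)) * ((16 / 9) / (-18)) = -128 / 111537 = -0.00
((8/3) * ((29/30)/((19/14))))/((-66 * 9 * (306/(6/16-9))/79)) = 368851/51802740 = 0.01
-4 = -4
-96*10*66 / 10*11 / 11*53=-335808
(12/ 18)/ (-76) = -1/ 114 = -0.01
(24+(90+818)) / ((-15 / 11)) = -10252 / 15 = -683.47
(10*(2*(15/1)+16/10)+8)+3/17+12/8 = 11073/34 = 325.68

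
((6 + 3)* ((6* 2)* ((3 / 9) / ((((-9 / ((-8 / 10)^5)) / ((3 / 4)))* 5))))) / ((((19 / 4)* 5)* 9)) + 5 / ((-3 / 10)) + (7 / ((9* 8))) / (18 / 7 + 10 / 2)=-94328305513 / 5664375000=-16.65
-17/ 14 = -1.21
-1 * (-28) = 28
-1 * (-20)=20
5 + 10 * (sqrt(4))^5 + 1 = 326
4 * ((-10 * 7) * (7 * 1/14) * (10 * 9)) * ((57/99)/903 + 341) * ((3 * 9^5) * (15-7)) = -6089049786946.30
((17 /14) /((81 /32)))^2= 73984 /321489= 0.23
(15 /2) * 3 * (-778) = -17505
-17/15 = -1.13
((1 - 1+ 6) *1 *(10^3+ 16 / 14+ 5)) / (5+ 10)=14086 / 35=402.46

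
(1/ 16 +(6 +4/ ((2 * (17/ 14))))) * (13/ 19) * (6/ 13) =2.43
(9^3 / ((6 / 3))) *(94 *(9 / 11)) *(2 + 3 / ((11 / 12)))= 17885286 / 121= 147812.28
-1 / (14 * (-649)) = 1 / 9086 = 0.00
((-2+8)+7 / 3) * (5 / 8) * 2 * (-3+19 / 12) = -14.76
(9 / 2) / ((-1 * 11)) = -9 / 22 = -0.41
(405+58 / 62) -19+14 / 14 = 12026 / 31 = 387.94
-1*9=-9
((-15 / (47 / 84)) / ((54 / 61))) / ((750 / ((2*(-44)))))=37576 / 10575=3.55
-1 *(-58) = 58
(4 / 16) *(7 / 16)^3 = 343 / 16384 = 0.02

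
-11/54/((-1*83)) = 11/4482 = 0.00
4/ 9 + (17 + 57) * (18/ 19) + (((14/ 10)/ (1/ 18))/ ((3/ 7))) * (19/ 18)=113387/ 855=132.62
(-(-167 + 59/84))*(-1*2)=-13969/42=-332.60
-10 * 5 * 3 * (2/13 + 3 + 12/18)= -7450/13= -573.08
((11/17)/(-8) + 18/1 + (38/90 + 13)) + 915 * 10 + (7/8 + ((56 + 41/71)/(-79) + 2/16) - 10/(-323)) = 5988409445099/652214520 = 9181.66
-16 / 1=-16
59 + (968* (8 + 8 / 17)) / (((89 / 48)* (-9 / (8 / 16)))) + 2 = -279419 / 1513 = -184.68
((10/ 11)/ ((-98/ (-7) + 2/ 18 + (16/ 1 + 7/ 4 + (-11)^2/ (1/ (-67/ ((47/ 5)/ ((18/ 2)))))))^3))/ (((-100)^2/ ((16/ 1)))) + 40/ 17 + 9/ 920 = 2.36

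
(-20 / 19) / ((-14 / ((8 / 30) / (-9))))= -0.00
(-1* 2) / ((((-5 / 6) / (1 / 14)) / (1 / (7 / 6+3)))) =36 / 875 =0.04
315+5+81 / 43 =13841 / 43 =321.88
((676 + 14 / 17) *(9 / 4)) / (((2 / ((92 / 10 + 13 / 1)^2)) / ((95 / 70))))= 12120943923 / 23800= 509283.36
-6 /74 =-3 /37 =-0.08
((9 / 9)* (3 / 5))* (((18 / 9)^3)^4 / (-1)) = -12288 / 5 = -2457.60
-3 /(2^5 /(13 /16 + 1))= -0.17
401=401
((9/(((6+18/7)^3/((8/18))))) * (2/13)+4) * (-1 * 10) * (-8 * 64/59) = 179755904/517725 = 347.20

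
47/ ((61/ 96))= 4512/ 61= 73.97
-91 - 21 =-112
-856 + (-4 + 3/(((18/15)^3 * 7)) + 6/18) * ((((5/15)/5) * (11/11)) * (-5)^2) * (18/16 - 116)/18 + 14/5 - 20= -911014523/1088640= -836.84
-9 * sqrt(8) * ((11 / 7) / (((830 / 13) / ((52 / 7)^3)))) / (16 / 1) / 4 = -2827539 * sqrt(2) / 996415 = -4.01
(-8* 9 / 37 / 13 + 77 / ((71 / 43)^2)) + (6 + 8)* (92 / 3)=3327396031 / 7274163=457.43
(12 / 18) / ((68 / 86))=43 / 51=0.84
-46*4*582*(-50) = 5354400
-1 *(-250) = 250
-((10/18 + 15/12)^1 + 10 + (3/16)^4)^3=-337724839525268214089/205195258022068224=-1645.87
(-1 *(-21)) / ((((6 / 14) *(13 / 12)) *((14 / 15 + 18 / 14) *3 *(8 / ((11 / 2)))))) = 56595 / 12116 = 4.67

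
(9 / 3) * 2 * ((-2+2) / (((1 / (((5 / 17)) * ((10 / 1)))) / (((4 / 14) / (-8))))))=0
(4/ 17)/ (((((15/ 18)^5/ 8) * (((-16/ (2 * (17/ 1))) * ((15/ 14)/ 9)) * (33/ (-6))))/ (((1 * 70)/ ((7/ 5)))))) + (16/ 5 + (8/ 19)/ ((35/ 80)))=698793776/ 914375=764.23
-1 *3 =-3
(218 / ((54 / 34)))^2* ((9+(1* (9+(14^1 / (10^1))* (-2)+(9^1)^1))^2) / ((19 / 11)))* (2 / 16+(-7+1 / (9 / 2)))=-108568206611821 / 6232950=-17418430.54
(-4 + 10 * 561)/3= 5606/3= 1868.67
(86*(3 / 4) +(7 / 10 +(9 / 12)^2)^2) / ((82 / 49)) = 20727049 / 524800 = 39.50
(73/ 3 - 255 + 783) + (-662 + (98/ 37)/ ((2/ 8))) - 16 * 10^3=-1786997/ 111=-16099.07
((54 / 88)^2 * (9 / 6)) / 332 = 2187 / 1285504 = 0.00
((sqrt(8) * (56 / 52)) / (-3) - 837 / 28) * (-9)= 84 * sqrt(2) / 13+ 7533 / 28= 278.17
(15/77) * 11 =15/7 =2.14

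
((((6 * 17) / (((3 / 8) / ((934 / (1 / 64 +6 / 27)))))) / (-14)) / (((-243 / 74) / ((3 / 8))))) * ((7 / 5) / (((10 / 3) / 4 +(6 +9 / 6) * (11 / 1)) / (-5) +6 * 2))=-37599104 / 14385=-2613.77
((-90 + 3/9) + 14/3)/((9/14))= -1190/9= -132.22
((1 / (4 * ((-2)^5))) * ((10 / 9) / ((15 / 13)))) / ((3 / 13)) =-169 / 5184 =-0.03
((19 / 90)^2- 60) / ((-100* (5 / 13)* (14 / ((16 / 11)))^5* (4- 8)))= -5997056 / 1271159071875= -0.00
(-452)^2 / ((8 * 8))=12769 / 4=3192.25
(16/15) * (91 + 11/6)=99.02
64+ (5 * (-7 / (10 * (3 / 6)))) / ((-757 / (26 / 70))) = 242253 / 3785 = 64.00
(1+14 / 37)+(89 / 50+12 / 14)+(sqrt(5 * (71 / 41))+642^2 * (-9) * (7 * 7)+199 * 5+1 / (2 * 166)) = -390736619712659 / 2149700+sqrt(14555) / 41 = -181763322.04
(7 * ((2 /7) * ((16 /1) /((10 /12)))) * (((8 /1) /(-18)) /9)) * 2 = -512 /135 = -3.79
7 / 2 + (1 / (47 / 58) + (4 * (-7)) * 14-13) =-37625 / 94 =-400.27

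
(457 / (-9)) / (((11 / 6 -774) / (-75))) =-22850 / 4633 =-4.93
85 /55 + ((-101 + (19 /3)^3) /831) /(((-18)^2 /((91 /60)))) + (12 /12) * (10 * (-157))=-1568.45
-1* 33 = -33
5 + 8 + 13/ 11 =156/ 11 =14.18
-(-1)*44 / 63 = 44 / 63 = 0.70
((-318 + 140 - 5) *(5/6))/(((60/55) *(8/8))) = -3355/24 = -139.79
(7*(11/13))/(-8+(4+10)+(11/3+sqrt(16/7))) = 46893/74659 - 2772*sqrt(7)/74659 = 0.53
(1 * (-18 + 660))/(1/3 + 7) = 963/11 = 87.55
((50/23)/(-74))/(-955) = 5/162541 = 0.00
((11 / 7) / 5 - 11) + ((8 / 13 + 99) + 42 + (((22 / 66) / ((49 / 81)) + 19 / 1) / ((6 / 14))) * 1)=34427 / 195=176.55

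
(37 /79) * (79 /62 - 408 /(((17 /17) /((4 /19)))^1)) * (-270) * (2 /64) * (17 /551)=8464581945 /820434592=10.32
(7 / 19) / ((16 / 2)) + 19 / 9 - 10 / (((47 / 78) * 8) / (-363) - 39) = 95975659 / 39766392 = 2.41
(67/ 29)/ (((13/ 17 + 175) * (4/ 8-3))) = -1139/ 216630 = -0.01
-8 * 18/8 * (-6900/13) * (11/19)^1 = 1366200/247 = 5531.17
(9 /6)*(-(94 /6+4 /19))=-905 /38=-23.82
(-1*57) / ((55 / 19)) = -1083 / 55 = -19.69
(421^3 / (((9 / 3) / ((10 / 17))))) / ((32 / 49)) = 18281522945 / 816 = 22403827.14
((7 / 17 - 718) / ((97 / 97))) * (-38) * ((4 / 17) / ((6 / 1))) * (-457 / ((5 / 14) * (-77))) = 17770.61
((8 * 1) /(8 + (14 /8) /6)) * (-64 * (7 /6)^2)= -50176 /597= -84.05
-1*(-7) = 7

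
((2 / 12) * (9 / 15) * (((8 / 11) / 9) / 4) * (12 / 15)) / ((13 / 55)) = 4 / 585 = 0.01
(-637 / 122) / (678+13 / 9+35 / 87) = -166257 / 21647680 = -0.01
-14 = -14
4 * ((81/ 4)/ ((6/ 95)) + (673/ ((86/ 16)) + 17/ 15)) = 2306353/ 1290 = 1787.87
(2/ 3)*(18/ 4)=3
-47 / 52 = -0.90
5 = 5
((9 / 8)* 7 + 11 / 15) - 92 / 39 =9749 / 1560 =6.25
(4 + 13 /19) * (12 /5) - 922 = -86522 /95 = -910.76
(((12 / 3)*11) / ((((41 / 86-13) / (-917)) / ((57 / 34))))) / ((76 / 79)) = 34265539 / 6103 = 5614.54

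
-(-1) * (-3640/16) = -455/2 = -227.50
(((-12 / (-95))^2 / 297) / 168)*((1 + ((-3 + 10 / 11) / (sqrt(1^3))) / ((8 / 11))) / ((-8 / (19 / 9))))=1 / 6320160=0.00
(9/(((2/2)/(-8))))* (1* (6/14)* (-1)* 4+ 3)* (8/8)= -648/7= -92.57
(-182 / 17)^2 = 33124 / 289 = 114.62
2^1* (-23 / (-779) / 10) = 23 / 3895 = 0.01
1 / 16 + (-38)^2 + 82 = 24417 / 16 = 1526.06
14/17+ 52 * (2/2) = 898/17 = 52.82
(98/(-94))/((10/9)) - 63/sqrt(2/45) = -189 * sqrt(10)/2 - 441/470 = -299.77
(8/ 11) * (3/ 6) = 4/ 11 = 0.36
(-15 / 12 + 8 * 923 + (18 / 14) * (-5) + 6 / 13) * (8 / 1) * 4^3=343699072 / 91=3776912.88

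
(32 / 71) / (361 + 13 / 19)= 0.00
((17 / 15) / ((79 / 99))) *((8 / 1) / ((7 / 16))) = 71808 / 2765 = 25.97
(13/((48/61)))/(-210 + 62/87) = -22997/291328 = -0.08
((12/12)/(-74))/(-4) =1/296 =0.00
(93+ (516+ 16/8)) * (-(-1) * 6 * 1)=3666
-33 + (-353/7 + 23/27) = -15607/189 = -82.58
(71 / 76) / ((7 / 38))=5.07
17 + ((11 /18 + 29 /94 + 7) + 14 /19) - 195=-1361014 /8037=-169.34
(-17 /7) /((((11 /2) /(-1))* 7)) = 34 /539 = 0.06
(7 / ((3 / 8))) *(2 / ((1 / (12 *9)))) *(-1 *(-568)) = 2290176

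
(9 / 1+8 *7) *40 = 2600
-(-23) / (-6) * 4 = -46 / 3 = -15.33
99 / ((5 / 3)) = 297 / 5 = 59.40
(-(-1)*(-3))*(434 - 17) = -1251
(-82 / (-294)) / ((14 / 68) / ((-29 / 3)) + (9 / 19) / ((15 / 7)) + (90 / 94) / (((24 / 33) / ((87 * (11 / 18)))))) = 1444016720 / 363412747467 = 0.00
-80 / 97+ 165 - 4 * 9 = 12433 / 97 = 128.18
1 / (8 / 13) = 13 / 8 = 1.62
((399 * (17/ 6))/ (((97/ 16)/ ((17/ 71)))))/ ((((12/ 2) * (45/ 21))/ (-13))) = -13991068/ 309915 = -45.14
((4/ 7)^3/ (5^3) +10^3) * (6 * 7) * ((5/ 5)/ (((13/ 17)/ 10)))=8746513056/ 15925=549231.59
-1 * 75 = -75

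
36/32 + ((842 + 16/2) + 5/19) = 129411/152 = 851.39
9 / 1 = 9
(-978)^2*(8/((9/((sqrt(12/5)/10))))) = 850208*sqrt(15)/25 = 131713.66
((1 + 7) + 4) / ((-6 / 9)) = -18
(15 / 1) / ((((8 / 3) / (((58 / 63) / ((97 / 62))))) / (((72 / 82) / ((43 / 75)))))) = 6068250 / 1197077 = 5.07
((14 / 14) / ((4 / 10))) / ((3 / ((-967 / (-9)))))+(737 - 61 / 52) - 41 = 1101247 / 1404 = 784.36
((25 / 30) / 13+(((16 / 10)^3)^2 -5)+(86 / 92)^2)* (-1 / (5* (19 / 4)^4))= -1049303973184 / 210050980546875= -0.00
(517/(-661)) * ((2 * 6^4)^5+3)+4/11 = -665362337556420638801/7271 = -91509054814526287.83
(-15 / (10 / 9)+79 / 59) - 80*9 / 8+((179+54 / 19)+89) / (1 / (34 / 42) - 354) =-102.93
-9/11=-0.82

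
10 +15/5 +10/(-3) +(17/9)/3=278/27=10.30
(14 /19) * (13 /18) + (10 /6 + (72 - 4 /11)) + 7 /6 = 282157 /3762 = 75.00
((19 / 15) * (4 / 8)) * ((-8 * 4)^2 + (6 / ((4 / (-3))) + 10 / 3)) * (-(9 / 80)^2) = -1049427 / 128000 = -8.20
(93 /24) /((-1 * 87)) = -31 /696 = -0.04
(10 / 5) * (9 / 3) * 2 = 12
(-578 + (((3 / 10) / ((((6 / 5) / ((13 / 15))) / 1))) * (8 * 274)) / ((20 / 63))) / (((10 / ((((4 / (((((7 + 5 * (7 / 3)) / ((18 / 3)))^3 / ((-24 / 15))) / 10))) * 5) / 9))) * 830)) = -1859031 / 14234500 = -0.13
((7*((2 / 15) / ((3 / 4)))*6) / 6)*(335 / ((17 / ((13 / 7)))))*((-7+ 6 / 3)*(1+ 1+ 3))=-174200 / 153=-1138.56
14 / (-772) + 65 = 25083 / 386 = 64.98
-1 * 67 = -67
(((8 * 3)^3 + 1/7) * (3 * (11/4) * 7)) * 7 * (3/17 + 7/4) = 2928326709/272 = 10765907.02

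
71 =71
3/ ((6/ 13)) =6.50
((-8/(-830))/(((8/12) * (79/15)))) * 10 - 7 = -45719/6557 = -6.97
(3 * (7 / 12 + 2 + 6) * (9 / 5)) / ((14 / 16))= 1854 / 35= 52.97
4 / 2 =2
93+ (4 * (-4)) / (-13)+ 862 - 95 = 11196 / 13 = 861.23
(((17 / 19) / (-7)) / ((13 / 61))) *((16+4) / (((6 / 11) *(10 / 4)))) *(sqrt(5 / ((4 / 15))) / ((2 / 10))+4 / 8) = -570350 *sqrt(3) / 5187-22814 / 5187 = -194.85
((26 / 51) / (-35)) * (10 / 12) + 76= 81383 / 1071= 75.99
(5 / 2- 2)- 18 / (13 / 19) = -671 / 26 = -25.81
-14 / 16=-7 / 8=-0.88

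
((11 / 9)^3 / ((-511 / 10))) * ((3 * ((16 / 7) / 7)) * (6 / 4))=-106480 / 2028159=-0.05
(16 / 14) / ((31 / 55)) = 2.03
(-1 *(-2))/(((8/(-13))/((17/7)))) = -221/28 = -7.89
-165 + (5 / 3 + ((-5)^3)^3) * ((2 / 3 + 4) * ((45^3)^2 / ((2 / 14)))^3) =-1790011484554415175385082473754882812665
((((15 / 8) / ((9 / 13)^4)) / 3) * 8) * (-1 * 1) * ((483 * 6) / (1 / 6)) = -91966420 / 243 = -378462.63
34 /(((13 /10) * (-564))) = -85 /1833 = -0.05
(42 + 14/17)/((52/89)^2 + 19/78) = 449786064/6143987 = 73.21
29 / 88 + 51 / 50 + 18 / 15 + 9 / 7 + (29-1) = 490263 / 15400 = 31.84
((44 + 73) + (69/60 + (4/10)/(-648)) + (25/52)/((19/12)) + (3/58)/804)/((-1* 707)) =-184187927519/1099345436280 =-0.17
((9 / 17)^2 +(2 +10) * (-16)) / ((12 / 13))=-240097 / 1156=-207.70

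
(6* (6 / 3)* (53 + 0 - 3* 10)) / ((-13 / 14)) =-3864 / 13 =-297.23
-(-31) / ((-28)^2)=0.04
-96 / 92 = -1.04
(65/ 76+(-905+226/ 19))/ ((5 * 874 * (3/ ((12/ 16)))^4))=-3569/ 4474880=-0.00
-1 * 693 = -693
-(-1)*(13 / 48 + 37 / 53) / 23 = 2465 / 58512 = 0.04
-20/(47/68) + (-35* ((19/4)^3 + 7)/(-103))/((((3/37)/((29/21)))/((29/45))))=9960305473/25095744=396.89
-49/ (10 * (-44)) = 0.11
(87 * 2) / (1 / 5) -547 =323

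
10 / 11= 0.91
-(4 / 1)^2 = -16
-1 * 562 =-562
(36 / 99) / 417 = 4 / 4587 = 0.00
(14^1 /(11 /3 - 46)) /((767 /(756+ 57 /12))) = -63903 /194818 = -0.33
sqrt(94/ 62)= sqrt(1457)/ 31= 1.23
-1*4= -4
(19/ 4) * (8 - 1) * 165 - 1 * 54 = 5432.25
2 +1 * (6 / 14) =17 / 7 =2.43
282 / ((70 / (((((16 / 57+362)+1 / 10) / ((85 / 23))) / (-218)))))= -223288117 / 123224500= -1.81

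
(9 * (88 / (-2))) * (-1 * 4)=1584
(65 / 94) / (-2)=-65 / 188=-0.35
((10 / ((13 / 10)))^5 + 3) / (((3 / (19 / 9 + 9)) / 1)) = 1000111387900 / 10024911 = 99762.62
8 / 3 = 2.67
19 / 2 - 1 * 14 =-9 / 2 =-4.50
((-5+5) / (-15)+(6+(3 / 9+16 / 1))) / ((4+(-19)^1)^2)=0.10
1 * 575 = 575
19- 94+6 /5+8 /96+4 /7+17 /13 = -392233 /5460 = -71.84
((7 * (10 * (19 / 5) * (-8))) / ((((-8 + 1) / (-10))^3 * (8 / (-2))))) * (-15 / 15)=-76000 / 49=-1551.02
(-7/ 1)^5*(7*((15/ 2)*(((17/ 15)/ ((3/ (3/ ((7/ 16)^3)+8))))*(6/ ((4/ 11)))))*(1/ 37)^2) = -241041878/ 1369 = -176071.50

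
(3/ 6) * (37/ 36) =37/ 72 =0.51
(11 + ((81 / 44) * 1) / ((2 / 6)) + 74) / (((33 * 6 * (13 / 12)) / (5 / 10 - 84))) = -665161 / 18876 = -35.24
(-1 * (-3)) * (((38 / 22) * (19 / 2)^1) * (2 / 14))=1083 / 154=7.03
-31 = -31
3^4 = 81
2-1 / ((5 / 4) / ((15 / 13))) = 14 / 13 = 1.08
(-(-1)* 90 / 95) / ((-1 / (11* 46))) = -9108 / 19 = -479.37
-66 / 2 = -33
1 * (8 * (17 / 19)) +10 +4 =402 / 19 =21.16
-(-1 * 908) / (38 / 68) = 30872 / 19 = 1624.84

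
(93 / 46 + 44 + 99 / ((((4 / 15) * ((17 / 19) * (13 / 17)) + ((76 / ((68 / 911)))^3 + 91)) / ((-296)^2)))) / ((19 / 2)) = 782346671308659613 / 161466442549116013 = 4.85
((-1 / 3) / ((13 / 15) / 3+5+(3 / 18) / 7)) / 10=-21 / 3347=-0.01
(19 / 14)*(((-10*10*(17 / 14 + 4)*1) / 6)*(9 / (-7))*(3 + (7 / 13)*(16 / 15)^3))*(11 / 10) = 2445651329 / 4013100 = 609.42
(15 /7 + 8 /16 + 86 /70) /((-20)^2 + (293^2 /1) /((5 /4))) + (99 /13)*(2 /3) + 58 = 63.08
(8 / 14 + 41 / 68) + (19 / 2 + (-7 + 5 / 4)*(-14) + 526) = 293775 / 476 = 617.17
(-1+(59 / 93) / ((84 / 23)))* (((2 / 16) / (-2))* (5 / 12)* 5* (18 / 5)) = 32275 / 83328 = 0.39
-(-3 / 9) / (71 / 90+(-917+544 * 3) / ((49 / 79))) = 1470 / 5087129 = 0.00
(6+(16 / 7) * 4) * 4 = 424 / 7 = 60.57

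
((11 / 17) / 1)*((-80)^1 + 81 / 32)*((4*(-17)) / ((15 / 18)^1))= 81807 / 20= 4090.35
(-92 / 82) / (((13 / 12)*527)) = -552 / 280891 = -0.00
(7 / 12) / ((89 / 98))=343 / 534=0.64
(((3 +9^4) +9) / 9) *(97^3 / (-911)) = -1999666543 / 2733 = -731674.55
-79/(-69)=79/69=1.14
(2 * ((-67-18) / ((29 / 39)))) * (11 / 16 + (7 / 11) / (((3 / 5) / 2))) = -1638715 / 2552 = -642.13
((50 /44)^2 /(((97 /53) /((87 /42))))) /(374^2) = 960625 /91936578272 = 0.00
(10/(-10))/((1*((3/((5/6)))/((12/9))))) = -10/27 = -0.37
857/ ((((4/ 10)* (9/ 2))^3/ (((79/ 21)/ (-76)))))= -7.27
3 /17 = 0.18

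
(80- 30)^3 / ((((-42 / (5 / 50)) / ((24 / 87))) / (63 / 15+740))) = -61100.16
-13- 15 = -28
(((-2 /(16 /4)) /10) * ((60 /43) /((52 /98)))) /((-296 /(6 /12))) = 147 /661856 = 0.00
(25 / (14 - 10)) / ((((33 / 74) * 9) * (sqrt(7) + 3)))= 925 / 396 - 925 * sqrt(7) / 1188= 0.28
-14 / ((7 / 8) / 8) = -128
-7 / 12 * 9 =-21 / 4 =-5.25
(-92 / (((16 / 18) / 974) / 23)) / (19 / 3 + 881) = -6955821 / 2662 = -2613.01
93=93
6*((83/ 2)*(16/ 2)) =1992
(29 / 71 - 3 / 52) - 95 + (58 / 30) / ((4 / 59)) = -1831211 / 27690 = -66.13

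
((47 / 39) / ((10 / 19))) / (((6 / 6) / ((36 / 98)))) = 0.84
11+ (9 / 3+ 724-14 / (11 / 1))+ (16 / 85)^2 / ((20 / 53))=736.82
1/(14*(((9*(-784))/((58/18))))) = -29/889056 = -0.00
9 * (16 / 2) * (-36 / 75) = -34.56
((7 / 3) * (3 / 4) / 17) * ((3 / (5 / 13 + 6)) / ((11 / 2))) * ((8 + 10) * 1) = 2457 / 15521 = 0.16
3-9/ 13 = 30/ 13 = 2.31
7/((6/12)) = 14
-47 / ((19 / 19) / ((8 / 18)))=-188 / 9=-20.89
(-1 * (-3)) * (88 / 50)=132 / 25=5.28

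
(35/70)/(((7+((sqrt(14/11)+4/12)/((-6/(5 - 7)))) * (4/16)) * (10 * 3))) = 8349/3519865 - 9 * sqrt(154)/3519865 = 0.00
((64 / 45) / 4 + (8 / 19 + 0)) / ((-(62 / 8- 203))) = 2656 / 667755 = 0.00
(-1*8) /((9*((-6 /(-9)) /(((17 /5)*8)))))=-544 /15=-36.27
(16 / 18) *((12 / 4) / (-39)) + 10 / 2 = 577 / 117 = 4.93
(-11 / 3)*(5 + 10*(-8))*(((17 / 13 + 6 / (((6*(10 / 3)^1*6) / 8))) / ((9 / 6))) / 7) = 4070 / 91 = 44.73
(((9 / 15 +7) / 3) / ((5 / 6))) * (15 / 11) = 228 / 55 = 4.15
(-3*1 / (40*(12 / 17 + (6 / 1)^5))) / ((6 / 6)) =-17 / 1762720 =-0.00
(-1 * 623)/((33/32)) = -19936/33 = -604.12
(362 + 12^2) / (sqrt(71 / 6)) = 506 * sqrt(426) / 71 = 147.09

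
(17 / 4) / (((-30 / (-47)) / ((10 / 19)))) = 799 / 228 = 3.50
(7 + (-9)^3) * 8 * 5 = -28880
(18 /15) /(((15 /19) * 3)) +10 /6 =2.17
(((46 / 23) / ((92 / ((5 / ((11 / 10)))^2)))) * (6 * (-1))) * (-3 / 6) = 3750 / 2783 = 1.35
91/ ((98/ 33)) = 429/ 14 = 30.64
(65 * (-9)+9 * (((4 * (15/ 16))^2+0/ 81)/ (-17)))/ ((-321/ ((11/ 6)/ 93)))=196955/ 5413344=0.04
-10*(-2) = 20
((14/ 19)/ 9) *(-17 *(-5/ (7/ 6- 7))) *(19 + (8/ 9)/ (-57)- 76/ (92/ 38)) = 9954452/ 672543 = 14.80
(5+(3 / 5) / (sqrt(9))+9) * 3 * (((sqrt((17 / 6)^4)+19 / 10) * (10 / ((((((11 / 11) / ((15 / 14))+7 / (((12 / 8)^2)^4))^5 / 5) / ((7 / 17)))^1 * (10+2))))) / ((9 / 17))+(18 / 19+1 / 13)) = 79477055679203296622940365763 / 137065490763194527779365120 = 579.85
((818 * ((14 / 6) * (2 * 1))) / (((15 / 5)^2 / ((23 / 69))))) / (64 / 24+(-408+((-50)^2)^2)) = 2863 / 126554292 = 0.00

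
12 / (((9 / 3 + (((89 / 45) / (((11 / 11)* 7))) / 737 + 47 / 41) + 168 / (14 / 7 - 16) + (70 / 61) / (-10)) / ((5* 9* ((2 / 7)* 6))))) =-268743954600 / 2313197203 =-116.18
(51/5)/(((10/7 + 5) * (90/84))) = 1666/1125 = 1.48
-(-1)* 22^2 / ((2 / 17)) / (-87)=-4114 / 87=-47.29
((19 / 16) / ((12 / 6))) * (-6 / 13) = -57 / 208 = -0.27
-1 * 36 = -36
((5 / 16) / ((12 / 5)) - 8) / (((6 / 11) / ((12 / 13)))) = -16621 / 1248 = -13.32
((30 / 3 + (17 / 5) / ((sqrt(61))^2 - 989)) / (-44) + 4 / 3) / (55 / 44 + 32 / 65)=8807383 / 13872672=0.63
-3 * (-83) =249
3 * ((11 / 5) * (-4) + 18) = 138 / 5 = 27.60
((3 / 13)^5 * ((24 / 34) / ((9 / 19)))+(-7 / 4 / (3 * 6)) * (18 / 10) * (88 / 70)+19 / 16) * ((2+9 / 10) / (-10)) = -70910772363 / 252479240000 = -0.28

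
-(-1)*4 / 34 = 2 / 17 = 0.12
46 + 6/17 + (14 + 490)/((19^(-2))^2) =1116591116/17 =65681830.35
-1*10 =-10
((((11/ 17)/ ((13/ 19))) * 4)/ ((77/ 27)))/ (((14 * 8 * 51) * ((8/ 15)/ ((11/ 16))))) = 28215/ 94255616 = 0.00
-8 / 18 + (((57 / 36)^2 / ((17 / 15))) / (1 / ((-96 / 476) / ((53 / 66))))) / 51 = -7469587 / 16404507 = -0.46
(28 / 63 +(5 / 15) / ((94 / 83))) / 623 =625 / 527058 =0.00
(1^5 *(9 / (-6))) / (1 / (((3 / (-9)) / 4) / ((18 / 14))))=7 / 72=0.10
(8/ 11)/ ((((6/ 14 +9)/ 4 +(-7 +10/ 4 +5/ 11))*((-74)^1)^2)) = -7/ 88985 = -0.00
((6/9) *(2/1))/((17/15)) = 20/17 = 1.18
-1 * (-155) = 155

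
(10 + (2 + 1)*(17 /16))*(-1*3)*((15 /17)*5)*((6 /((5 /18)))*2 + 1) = -123435 /16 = -7714.69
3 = 3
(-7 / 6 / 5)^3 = -343 / 27000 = -0.01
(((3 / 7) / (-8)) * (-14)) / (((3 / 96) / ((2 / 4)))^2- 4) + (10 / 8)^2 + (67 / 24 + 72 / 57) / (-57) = 23109731 / 17726544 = 1.30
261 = 261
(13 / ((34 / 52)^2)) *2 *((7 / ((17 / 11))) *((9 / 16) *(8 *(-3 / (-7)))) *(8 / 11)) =1898208 / 4913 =386.36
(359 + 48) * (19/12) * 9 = 23199/4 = 5799.75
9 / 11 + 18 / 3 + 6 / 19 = 1491 / 209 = 7.13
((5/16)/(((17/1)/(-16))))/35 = -1/119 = -0.01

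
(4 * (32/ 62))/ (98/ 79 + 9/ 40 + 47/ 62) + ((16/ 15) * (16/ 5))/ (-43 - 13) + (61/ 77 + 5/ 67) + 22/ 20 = 159253476269/ 56186926950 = 2.83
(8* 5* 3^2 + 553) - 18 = 895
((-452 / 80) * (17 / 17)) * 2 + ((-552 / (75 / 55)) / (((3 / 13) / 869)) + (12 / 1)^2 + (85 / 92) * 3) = -1524206.39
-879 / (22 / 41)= -36039 / 22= -1638.14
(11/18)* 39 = 143/6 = 23.83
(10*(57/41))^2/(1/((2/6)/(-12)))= -9025/1681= -5.37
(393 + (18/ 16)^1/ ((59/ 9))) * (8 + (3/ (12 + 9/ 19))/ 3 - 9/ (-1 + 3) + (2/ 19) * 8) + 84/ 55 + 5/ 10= 135659200871/ 77931920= 1740.74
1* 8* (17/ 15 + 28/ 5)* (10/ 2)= 808/ 3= 269.33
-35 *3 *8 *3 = -2520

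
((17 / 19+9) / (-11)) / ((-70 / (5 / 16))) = 0.00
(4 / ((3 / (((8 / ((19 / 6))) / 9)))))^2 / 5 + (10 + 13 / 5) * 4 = 7372828 / 146205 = 50.43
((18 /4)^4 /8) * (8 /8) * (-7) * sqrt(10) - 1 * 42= -45927 * sqrt(10) /128 - 42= -1176.64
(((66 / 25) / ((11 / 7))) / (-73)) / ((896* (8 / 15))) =-0.00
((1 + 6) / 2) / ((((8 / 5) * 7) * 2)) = 5 / 32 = 0.16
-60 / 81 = -20 / 27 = -0.74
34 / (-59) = -34 / 59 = -0.58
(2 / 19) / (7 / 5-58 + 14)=-10 / 4047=-0.00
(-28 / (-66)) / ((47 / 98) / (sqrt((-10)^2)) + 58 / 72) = 5145 / 10351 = 0.50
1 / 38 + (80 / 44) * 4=3051 / 418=7.30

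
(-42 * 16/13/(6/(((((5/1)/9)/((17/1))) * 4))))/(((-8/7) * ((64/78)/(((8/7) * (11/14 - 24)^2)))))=528125/714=739.67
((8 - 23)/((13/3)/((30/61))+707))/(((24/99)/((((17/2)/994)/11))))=-0.00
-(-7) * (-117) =-819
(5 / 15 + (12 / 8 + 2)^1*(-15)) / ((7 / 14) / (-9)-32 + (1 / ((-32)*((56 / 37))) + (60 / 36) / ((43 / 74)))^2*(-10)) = 464619323392 / 1007693310271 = 0.46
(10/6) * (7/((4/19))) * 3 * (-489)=-325185/4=-81296.25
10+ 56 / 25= 306 / 25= 12.24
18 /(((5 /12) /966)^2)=2418740352 /25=96749614.08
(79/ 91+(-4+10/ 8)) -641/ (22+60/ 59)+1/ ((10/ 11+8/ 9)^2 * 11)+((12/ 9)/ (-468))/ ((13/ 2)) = -1457920680667/ 49082904234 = -29.70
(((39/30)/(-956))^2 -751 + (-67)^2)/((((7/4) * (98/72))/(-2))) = -3074663492721/979625150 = -3138.61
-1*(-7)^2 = -49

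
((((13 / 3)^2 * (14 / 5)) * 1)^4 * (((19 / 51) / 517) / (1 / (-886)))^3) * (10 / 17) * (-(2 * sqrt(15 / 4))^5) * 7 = 2092902348716741603805161216 * sqrt(15) / 1135869953626455795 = 7136183077.95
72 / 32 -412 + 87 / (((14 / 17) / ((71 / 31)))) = -145645 / 868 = -167.79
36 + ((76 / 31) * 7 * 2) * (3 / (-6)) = 584 / 31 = 18.84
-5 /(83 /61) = -305 /83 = -3.67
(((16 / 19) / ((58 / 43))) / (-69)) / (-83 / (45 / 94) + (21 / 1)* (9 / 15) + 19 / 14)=14448 / 254562551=0.00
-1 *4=-4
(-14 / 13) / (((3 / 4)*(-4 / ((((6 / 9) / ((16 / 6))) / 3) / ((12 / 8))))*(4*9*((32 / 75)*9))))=175 / 1213056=0.00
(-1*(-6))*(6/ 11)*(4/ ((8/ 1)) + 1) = 54/ 11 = 4.91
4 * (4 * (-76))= -1216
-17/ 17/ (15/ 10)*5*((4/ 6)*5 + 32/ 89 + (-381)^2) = -387589730/ 801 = -483882.31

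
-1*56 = -56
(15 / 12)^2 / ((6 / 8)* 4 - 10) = -25 / 112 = -0.22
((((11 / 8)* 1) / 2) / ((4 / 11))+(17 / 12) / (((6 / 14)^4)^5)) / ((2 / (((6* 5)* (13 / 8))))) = 1410727350412458119275 / 1785233613312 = 790220024.93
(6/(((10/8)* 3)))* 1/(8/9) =9/5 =1.80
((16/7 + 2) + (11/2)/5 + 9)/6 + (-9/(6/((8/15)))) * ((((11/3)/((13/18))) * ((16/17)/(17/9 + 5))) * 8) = -5874419/2877420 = -2.04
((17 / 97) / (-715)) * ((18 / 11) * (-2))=612 / 762905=0.00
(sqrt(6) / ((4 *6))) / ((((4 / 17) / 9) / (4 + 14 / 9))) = 425 *sqrt(6) / 48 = 21.69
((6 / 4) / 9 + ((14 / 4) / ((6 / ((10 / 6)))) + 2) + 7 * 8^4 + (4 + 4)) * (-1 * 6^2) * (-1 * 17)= 17554081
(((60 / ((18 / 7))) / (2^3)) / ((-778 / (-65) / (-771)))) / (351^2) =-44975 / 29492424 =-0.00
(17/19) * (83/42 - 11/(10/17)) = -29852/1995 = -14.96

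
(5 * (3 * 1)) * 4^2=240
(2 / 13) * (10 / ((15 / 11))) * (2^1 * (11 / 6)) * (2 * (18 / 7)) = 1936 / 91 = 21.27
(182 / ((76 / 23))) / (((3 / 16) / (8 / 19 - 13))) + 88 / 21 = -27980944 / 7581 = -3690.93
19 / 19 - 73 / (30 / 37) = -89.03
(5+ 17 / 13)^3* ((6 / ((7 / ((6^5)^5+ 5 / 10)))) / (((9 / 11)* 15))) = 26527855623899857765252088 / 53235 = 498316063189628210110.87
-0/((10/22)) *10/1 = 0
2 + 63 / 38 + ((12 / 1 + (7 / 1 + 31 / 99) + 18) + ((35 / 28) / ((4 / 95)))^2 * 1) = 444129649 / 481536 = 922.32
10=10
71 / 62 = 1.15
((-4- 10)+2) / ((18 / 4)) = -8 / 3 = -2.67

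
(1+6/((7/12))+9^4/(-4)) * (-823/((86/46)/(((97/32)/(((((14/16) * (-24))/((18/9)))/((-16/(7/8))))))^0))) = 863370619/1204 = 717085.23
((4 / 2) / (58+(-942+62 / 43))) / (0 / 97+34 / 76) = -1634 / 322575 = -0.01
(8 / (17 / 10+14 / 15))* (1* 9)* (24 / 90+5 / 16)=1251 / 79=15.84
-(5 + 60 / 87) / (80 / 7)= -231 / 464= -0.50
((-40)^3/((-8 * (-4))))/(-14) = 1000/7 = 142.86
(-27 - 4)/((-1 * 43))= 31/43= 0.72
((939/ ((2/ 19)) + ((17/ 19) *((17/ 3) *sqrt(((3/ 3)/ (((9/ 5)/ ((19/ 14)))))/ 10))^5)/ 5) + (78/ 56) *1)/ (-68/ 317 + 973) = 145380578087 *sqrt(133)/ 999316356161760 + 26396907/ 2878148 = 9.17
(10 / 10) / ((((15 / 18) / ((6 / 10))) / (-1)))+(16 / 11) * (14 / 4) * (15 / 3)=24.73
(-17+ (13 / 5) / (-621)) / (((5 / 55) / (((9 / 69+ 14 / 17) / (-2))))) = 108315097 / 1214055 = 89.22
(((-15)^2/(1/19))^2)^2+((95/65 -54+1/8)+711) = 333998469141283.59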